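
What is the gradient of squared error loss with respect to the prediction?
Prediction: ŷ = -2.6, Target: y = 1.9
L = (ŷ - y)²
∂L/∂ŷ = -9.0

∂L/∂ŷ = 2(ŷ - y) = 2(-2.6 - 1.9) = 2(-4.5) = -9.0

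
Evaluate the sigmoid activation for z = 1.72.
0.8481

sigmoid(1.72) = 1/(1 + e^(-1.72)) = 1/(1 + 0.1791) = 0.8481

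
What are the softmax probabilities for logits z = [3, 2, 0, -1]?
p = [0.6964, 0.2562, 0.0347, 0.0128]

exp(z) = [20.09, 7.389, 1, 0.3679]
Sum = 28.84
p = [0.6964, 0.2562, 0.0347, 0.0128]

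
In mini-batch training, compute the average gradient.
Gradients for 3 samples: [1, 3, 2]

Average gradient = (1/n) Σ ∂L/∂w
Average gradient = 2

Average = (1/3)(1 + 3 + 2) = 6/3 = 2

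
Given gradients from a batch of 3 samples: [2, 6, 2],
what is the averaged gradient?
Average gradient = 3.333

Average = (1/3)(2 + 6 + 2) = 10/3 = 3.333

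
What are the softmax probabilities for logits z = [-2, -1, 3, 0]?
p = [0.0063, 0.017, 0.9304, 0.0463]

exp(z) = [0.1353, 0.3679, 20.09, 1]
Sum = 21.59
p = [0.0063, 0.017, 0.9304, 0.0463]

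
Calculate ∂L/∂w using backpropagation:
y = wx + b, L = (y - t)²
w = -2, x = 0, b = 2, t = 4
∂L/∂w = 0

y = wx + b = (-2)(0) + 2 = 2
∂L/∂y = 2(y - t) = 2(2 - 4) = -4
∂y/∂w = x = 0
∂L/∂w = ∂L/∂y · ∂y/∂w = -4 × 0 = 0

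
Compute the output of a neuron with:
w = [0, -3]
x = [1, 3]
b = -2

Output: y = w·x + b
y = -11

y = (0)(1) + (-3)(3) + -2 = -11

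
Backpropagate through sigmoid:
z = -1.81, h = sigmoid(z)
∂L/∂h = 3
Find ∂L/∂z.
∂L/∂z = 0.3626

σ(-1.81) = 0.1406
σ'(-1.81) = σ(-1.81)(1 - σ(-1.81)) = 0.1406 × 0.8594 = 0.1209
∂L/∂z = ∂L/∂h · σ'(z) = 3 × 0.1209 = 0.3626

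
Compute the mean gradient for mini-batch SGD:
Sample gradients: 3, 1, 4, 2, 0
Average gradient = 2

Average = (1/5)(3 + 1 + 4 + 2 + 0) = 10/5 = 2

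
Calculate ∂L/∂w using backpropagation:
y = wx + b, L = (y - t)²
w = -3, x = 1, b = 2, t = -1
∂L/∂w = 0

y = wx + b = (-3)(1) + 2 = -1
∂L/∂y = 2(y - t) = 2(-1 - -1) = 0
∂y/∂w = x = 1
∂L/∂w = ∂L/∂y · ∂y/∂w = 0 × 1 = 0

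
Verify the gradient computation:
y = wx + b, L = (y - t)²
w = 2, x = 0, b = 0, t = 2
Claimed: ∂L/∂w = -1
Incorrect

y = (2)(0) + 0 = 0
∂L/∂y = 2(y - t) = 2(0 - 2) = -4
∂y/∂w = x = 0
∂L/∂w = -4 × 0 = 0

Claimed value: -1
Incorrect: The correct gradient is 0.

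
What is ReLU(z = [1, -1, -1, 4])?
h = [1, 0, 0, 4]

ReLU applied element-wise: max(0,1)=1, max(0,-1)=0, max(0,-1)=0, max(0,4)=4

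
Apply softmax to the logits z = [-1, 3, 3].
p = [0.0091, 0.4955, 0.4955]

exp(z) = [0.3679, 20.09, 20.09]
Sum = 40.54
p = [0.0091, 0.4955, 0.4955]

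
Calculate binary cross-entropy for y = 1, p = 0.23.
L = 1.47

L = -1·log(0.23) - 0·log(0.77) = -log(0.23) = 1.47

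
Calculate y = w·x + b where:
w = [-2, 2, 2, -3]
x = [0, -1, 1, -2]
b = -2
y = 4

y = (-2)(0) + (2)(-1) + (2)(1) + (-3)(-2) + -2 = 4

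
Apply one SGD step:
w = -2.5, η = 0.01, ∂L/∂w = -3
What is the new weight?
w_new = -2.47

w_new = w - η·∂L/∂w = -2.5 - 0.01×(-3) = -2.5 - (-0.03) = -2.47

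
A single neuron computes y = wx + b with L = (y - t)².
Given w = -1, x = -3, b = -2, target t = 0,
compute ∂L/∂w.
∂L/∂w = -6

y = wx + b = (-1)(-3) + -2 = 1
∂L/∂y = 2(y - t) = 2(1 - 0) = 2
∂y/∂w = x = -3
∂L/∂w = ∂L/∂y · ∂y/∂w = 2 × -3 = -6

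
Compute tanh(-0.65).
-0.5717

tanh(-0.65) = (e^(-0.65) - e^(0.65))/(e^(-0.65) + e^(0.65)) = -0.5717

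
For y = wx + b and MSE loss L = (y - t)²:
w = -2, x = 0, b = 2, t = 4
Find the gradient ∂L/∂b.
∂L/∂b = -4

y = wx + b = (-2)(0) + 2 = 2
∂L/∂y = 2(y - t) = 2(2 - 4) = -4
∂y/∂b = 1
∂L/∂b = ∂L/∂y · ∂y/∂b = -4 × 1 = -4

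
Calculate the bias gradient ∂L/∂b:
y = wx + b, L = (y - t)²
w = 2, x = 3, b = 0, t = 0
∂L/∂b = 12

y = wx + b = (2)(3) + 0 = 6
∂L/∂y = 2(y - t) = 2(6 - 0) = 12
∂y/∂b = 1
∂L/∂b = ∂L/∂y · ∂y/∂b = 12 × 1 = 12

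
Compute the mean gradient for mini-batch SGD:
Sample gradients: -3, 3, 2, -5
Average gradient = -0.75

Average = (1/4)(-3 + 3 + 2 + -5) = -3/4 = -0.75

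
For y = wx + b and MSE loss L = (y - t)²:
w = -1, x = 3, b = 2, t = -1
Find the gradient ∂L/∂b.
∂L/∂b = 0

y = wx + b = (-1)(3) + 2 = -1
∂L/∂y = 2(y - t) = 2(-1 - -1) = 0
∂y/∂b = 1
∂L/∂b = ∂L/∂y · ∂y/∂b = 0 × 1 = 0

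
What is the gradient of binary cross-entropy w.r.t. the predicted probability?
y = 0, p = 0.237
∂L/∂p = 1.311

∂L/∂p = -y/p + (1-y)/(1-p) = 0 + 1/0.763 = 1.311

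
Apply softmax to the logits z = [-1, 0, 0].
p = [0.1554, 0.4223, 0.4223]

exp(z) = [0.3679, 1, 1]
Sum = 2.368
p = [0.1554, 0.4223, 0.4223]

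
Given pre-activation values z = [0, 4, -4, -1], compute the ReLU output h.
h = [0, 4, 0, 0]

ReLU applied element-wise: max(0,0)=0, max(0,4)=4, max(0,-4)=0, max(0,-1)=0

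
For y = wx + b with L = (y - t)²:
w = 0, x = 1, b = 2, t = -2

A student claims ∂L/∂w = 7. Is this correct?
Incorrect

y = (0)(1) + 2 = 2
∂L/∂y = 2(y - t) = 2(2 - -2) = 8
∂y/∂w = x = 1
∂L/∂w = 8 × 1 = 8

Claimed value: 7
Incorrect: The correct gradient is 8.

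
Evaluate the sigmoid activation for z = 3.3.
0.9644

sigmoid(3.3) = 1/(1 + e^(-3.3)) = 1/(1 + 0.03688) = 0.9644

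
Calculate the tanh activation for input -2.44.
-0.9849

tanh(-2.44) = (e^(-2.44) - e^(2.44))/(e^(-2.44) + e^(2.44)) = -0.9849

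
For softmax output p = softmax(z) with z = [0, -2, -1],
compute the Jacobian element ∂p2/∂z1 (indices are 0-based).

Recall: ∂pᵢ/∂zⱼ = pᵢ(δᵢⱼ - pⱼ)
∂p2/∂z1 = -0.02203

p = softmax(z) = [0.6652, 0.09003, 0.2447]
p2 = 0.2447, p1 = 0.09003

∂p2/∂z1 = -p2 × p1 = -0.2447 × 0.09003 = -0.02203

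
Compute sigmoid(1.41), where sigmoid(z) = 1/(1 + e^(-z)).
0.8038

sigmoid(1.41) = 1/(1 + e^(-1.41)) = 1/(1 + 0.2441) = 0.8038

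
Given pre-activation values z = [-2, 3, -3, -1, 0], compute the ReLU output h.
h = [0, 3, 0, 0, 0]

ReLU applied element-wise: max(0,-2)=0, max(0,3)=3, max(0,-3)=0, max(0,-1)=0, max(0,0)=0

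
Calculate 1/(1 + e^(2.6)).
0.06914

sigmoid(-2.6) = 1/(1 + e^(2.6)) = 1/(1 + 13.46) = 0.06914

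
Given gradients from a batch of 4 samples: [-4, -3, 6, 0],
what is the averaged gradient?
Average gradient = -0.25

Average = (1/4)(-4 + -3 + 6 + 0) = -1/4 = -0.25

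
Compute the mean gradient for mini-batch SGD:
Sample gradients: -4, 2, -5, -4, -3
Average gradient = -2.8

Average = (1/5)(-4 + 2 + -5 + -4 + -3) = -14/5 = -2.8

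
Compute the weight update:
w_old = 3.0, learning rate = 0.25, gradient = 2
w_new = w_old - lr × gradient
w_new = 2.5

w_new = w - η·∂L/∂w = 3.0 - 0.25×(2) = 3.0 - (0.5) = 2.5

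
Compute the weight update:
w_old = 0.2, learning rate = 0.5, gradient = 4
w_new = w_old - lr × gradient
w_new = -1.8

w_new = w - η·∂L/∂w = 0.2 - 0.5×(4) = 0.2 - (2) = -1.8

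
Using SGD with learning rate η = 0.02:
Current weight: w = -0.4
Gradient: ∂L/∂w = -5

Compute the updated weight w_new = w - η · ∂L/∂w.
w_new = -0.3

w_new = w - η·∂L/∂w = -0.4 - 0.02×(-5) = -0.4 - (-0.1) = -0.3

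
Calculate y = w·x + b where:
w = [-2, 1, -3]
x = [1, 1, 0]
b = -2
y = -3

y = (-2)(1) + (1)(1) + (-3)(0) + -2 = -3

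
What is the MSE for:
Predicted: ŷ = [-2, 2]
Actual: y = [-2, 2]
MSE = 0

MSE = (1/2)((-2--2)² + (2-2)²) = (1/2)(0 + 0) = 0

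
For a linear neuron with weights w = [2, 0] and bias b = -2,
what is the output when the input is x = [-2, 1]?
y = -6

y = (2)(-2) + (0)(1) + -2 = -6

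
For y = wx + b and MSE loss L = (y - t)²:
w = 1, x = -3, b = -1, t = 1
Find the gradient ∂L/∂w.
∂L/∂w = 30

y = wx + b = (1)(-3) + -1 = -4
∂L/∂y = 2(y - t) = 2(-4 - 1) = -10
∂y/∂w = x = -3
∂L/∂w = ∂L/∂y · ∂y/∂w = -10 × -3 = 30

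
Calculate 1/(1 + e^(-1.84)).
0.8629

sigmoid(1.84) = 1/(1 + e^(-1.84)) = 1/(1 + 0.1588) = 0.8629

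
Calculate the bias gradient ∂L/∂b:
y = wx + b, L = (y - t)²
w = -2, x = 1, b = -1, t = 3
∂L/∂b = -12

y = wx + b = (-2)(1) + -1 = -3
∂L/∂y = 2(y - t) = 2(-3 - 3) = -12
∂y/∂b = 1
∂L/∂b = ∂L/∂y · ∂y/∂b = -12 × 1 = -12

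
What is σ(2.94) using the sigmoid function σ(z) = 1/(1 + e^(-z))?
0.9498

sigmoid(2.94) = 1/(1 + e^(-2.94)) = 1/(1 + 0.05287) = 0.9498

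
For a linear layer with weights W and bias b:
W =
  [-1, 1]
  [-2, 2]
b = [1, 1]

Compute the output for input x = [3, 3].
y = [1, 1]

Wx = [-1×3 + 1×3, -2×3 + 2×3]
   = [0, 0]
y = Wx + b = [0 + 1, 0 + 1] = [1, 1]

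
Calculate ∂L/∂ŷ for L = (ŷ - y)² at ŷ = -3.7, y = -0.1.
∂L/∂ŷ = -7.2

∂L/∂ŷ = 2(ŷ - y) = 2(-3.7 - -0.1) = 2(-3.6) = -7.2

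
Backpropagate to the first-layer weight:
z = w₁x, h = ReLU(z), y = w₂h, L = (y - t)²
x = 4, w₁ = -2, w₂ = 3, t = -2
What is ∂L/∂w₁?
∂L/∂w₁ = 0

Forward pass:
z = w₁x = -2×4 = -8
h = ReLU(-8) = 0
y = w₂h = 3×0 = 0

Backward pass:
∂L/∂y = 2(y - t) = 2(0 - -2) = 4
∂y/∂h = w₂ = 3
∂h/∂z = 0 (ReLU derivative)
∂z/∂w₁ = x = 4

∂L/∂w₁ = 4 × 3 × 0 × 4 = 0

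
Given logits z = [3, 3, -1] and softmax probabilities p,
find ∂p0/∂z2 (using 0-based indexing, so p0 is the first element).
∂p0/∂z2 = -0.004496

p = softmax(z) = [0.4955, 0.4955, 0.009075]
p0 = 0.4955, p2 = 0.009075

∂p0/∂z2 = -p0 × p2 = -0.4955 × 0.009075 = -0.004496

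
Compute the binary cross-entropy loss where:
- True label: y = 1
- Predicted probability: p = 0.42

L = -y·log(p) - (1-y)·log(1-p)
L = 0.8675

L = -1·log(0.42) - 0·log(0.58) = -log(0.42) = 0.8675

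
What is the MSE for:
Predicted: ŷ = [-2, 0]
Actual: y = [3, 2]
MSE = 14.5

MSE = (1/2)((-2-3)² + (0-2)²) = (1/2)(25 + 4) = 14.5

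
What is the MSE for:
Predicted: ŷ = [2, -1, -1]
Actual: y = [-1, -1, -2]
MSE = 3.333

MSE = (1/3)((2--1)² + (-1--1)² + (-1--2)²) = (1/3)(9 + 0 + 1) = 3.333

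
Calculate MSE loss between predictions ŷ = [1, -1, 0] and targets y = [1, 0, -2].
MSE = 1.667

MSE = (1/3)((1-1)² + (-1-0)² + (0--2)²) = (1/3)(0 + 1 + 4) = 1.667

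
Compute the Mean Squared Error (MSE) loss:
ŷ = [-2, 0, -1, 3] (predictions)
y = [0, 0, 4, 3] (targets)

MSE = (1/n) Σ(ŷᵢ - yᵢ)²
MSE = 7.25

MSE = (1/4)((-2-0)² + (0-0)² + (-1-4)² + (3-3)²) = (1/4)(4 + 0 + 25 + 0) = 7.25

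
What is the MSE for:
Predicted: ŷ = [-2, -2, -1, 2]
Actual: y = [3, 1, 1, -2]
MSE = 13.5

MSE = (1/4)((-2-3)² + (-2-1)² + (-1-1)² + (2--2)²) = (1/4)(25 + 9 + 4 + 16) = 13.5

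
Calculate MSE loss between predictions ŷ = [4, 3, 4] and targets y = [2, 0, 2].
MSE = 5.667

MSE = (1/3)((4-2)² + (3-0)² + (4-2)²) = (1/3)(4 + 9 + 4) = 5.667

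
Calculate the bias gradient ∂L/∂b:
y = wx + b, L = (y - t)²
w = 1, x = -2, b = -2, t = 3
∂L/∂b = -14

y = wx + b = (1)(-2) + -2 = -4
∂L/∂y = 2(y - t) = 2(-4 - 3) = -14
∂y/∂b = 1
∂L/∂b = ∂L/∂y · ∂y/∂b = -14 × 1 = -14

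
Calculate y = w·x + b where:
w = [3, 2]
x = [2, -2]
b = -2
y = 0

y = (3)(2) + (2)(-2) + -2 = 0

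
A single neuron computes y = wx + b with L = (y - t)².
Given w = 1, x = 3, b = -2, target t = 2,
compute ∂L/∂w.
∂L/∂w = -6

y = wx + b = (1)(3) + -2 = 1
∂L/∂y = 2(y - t) = 2(1 - 2) = -2
∂y/∂w = x = 3
∂L/∂w = ∂L/∂y · ∂y/∂w = -2 × 3 = -6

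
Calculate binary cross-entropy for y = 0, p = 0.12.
L = 0.1278

L = -0·log(0.12) - 1·log(0.88) = -log(0.88) = 0.1278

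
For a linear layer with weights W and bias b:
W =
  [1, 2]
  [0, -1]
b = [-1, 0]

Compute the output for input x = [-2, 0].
y = [-3, 0]

Wx = [1×-2 + 2×0, 0×-2 + -1×0]
   = [-2, 0]
y = Wx + b = [-2 + -1, 0 + 0] = [-3, 0]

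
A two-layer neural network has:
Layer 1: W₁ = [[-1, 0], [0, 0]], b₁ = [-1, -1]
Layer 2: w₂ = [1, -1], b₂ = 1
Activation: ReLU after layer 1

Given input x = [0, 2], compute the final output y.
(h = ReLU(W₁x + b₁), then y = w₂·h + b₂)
y = 1

Layer 1 pre-activation: z₁ = [-1, -1]
After ReLU: h = [0, 0]
Layer 2 output: y = 1×0 + -1×0 + 1 = 1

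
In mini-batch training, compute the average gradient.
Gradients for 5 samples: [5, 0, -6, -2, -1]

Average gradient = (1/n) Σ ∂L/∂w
Average gradient = -0.8

Average = (1/5)(5 + 0 + -6 + -2 + -1) = -4/5 = -0.8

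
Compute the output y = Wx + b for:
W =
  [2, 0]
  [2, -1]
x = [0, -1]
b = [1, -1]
y = [1, 0]

Wx = [2×0 + 0×-1, 2×0 + -1×-1]
   = [0, 1]
y = Wx + b = [0 + 1, 1 + -1] = [1, 0]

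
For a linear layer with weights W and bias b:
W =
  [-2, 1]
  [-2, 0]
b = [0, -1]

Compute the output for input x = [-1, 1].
y = [3, 1]

Wx = [-2×-1 + 1×1, -2×-1 + 0×1]
   = [3, 2]
y = Wx + b = [3 + 0, 2 + -1] = [3, 1]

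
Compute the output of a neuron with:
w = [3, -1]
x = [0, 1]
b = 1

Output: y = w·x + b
y = 0

y = (3)(0) + (-1)(1) + 1 = 0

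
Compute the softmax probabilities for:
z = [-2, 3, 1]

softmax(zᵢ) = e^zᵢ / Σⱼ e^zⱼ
p = [0.0059, 0.8756, 0.1185]

exp(z) = [0.1353, 20.09, 2.718]
Sum = 22.94
p = [0.0059, 0.8756, 0.1185]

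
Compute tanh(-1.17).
-0.8243

tanh(-1.17) = (e^(-1.17) - e^(1.17))/(e^(-1.17) + e^(1.17)) = -0.8243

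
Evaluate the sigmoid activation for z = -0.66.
0.3407

sigmoid(-0.66) = 1/(1 + e^(0.66)) = 1/(1 + 1.935) = 0.3407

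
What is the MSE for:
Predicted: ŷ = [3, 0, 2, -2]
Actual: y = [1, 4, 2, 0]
MSE = 6

MSE = (1/4)((3-1)² + (0-4)² + (2-2)² + (-2-0)²) = (1/4)(4 + 16 + 0 + 4) = 6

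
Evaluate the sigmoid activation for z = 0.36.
0.589

sigmoid(0.36) = 1/(1 + e^(-0.36)) = 1/(1 + 0.6977) = 0.589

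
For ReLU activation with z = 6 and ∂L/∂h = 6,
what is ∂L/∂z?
∂L/∂z = 6

h = ReLU(6) = 6
Since z > 0: ∂h/∂z = 1
∂L/∂z = ∂L/∂h · ∂h/∂z = 6 × 1 = 6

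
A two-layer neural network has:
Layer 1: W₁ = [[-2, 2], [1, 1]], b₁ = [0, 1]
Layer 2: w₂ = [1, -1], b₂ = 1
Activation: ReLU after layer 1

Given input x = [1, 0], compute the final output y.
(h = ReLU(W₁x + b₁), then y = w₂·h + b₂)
y = -1

Layer 1 pre-activation: z₁ = [-2, 2]
After ReLU: h = [0, 2]
Layer 2 output: y = 1×0 + -1×2 + 1 = -1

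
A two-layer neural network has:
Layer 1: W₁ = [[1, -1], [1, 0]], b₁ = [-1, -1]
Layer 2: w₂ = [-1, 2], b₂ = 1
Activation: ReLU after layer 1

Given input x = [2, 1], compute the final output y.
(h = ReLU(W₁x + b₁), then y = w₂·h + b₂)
y = 3

Layer 1 pre-activation: z₁ = [0, 1]
After ReLU: h = [0, 1]
Layer 2 output: y = -1×0 + 2×1 + 1 = 3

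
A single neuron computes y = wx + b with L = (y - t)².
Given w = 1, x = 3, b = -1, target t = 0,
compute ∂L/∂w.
∂L/∂w = 12

y = wx + b = (1)(3) + -1 = 2
∂L/∂y = 2(y - t) = 2(2 - 0) = 4
∂y/∂w = x = 3
∂L/∂w = ∂L/∂y · ∂y/∂w = 4 × 3 = 12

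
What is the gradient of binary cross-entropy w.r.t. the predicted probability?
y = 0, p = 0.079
∂L/∂p = 1.086

∂L/∂p = -y/p + (1-y)/(1-p) = 0 + 1/0.921 = 1.086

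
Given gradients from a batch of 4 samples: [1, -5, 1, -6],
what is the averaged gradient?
Average gradient = -2.25

Average = (1/4)(1 + -5 + 1 + -6) = -9/4 = -2.25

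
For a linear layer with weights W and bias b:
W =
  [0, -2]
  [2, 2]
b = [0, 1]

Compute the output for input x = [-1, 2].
y = [-4, 3]

Wx = [0×-1 + -2×2, 2×-1 + 2×2]
   = [-4, 2]
y = Wx + b = [-4 + 0, 2 + 1] = [-4, 3]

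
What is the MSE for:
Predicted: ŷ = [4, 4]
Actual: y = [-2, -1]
MSE = 30.5

MSE = (1/2)((4--2)² + (4--1)²) = (1/2)(36 + 25) = 30.5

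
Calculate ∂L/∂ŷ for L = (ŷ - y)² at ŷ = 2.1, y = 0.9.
∂L/∂ŷ = 2.4

∂L/∂ŷ = 2(ŷ - y) = 2(2.1 - 0.9) = 2(1.2) = 2.4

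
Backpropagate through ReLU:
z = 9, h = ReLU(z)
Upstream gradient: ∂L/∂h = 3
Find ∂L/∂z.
∂L/∂z = 3

h = ReLU(9) = 9
Since z > 0: ∂h/∂z = 1
∂L/∂z = ∂L/∂h · ∂h/∂z = 3 × 1 = 3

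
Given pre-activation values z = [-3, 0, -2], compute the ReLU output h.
h = [0, 0, 0]

ReLU applied element-wise: max(0,-3)=0, max(0,0)=0, max(0,-2)=0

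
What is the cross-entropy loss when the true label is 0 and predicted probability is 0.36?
L = 0.4463

L = -0·log(0.36) - 1·log(0.64) = -log(0.64) = 0.4463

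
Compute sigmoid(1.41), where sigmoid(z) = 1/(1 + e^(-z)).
0.8038

sigmoid(1.41) = 1/(1 + e^(-1.41)) = 1/(1 + 0.2441) = 0.8038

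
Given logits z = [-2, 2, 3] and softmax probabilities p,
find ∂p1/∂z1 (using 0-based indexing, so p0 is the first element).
∂p1/∂z1 = 0.196

p = softmax(z) = [0.004902, 0.2676, 0.7275]
p1 = 0.2676

∂p1/∂z1 = p1(1 - p1) = 0.2676 × (1 - 0.2676) = 0.196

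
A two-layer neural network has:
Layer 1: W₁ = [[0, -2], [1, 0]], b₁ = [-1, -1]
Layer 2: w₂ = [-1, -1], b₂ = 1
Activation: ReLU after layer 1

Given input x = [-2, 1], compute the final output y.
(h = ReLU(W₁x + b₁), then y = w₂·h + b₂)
y = 1

Layer 1 pre-activation: z₁ = [-3, -3]
After ReLU: h = [0, 0]
Layer 2 output: y = -1×0 + -1×0 + 1 = 1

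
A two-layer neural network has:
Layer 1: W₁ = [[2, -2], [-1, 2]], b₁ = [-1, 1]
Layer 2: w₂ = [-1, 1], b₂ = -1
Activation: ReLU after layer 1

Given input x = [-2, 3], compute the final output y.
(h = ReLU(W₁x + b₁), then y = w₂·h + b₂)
y = 8

Layer 1 pre-activation: z₁ = [-11, 9]
After ReLU: h = [0, 9]
Layer 2 output: y = -1×0 + 1×9 + -1 = 8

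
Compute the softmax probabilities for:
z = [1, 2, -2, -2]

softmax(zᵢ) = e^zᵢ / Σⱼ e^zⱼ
p = [0.2619, 0.712, 0.013, 0.013]

exp(z) = [2.718, 7.389, 0.1353, 0.1353]
Sum = 10.38
p = [0.2619, 0.712, 0.013, 0.013]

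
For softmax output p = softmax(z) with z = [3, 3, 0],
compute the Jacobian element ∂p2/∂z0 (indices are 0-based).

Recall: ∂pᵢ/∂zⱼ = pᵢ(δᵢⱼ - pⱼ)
∂p2/∂z0 = -0.01185

p = softmax(z) = [0.4879, 0.4879, 0.02429]
p2 = 0.02429, p0 = 0.4879

∂p2/∂z0 = -p2 × p0 = -0.02429 × 0.4879 = -0.01185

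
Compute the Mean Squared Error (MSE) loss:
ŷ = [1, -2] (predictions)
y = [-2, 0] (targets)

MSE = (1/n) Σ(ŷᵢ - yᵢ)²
MSE = 6.5

MSE = (1/2)((1--2)² + (-2-0)²) = (1/2)(9 + 4) = 6.5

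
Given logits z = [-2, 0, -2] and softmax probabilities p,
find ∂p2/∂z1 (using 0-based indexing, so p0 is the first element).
∂p2/∂z1 = -0.08382

p = softmax(z) = [0.1065, 0.787, 0.1065]
p2 = 0.1065, p1 = 0.787

∂p2/∂z1 = -p2 × p1 = -0.1065 × 0.787 = -0.08382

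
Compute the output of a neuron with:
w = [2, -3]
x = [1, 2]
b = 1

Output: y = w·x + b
y = -3

y = (2)(1) + (-3)(2) + 1 = -3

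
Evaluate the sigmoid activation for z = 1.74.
0.8507

sigmoid(1.74) = 1/(1 + e^(-1.74)) = 1/(1 + 0.1755) = 0.8507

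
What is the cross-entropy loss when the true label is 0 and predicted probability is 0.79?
L = 1.561

L = -0·log(0.79) - 1·log(0.21) = -log(0.21) = 1.561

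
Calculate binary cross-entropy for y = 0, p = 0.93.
L = 2.659

L = -0·log(0.93) - 1·log(0.07) = -log(0.07) = 2.659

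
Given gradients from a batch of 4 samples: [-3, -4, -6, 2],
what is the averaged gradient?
Average gradient = -2.75

Average = (1/4)(-3 + -4 + -6 + 2) = -11/4 = -2.75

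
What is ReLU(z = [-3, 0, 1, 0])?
h = [0, 0, 1, 0]

ReLU applied element-wise: max(0,-3)=0, max(0,0)=0, max(0,1)=1, max(0,0)=0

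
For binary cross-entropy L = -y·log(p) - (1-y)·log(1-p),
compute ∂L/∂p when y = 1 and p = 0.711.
∂L/∂p = -1.406

∂L/∂p = -y/p + (1-y)/(1-p) = -1/0.711 + 0 = -1.406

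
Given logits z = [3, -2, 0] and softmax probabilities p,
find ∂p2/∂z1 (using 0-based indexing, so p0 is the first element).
∂p2/∂z1 = -0.0003005

p = softmax(z) = [0.9465, 0.006377, 0.04712]
p2 = 0.04712, p1 = 0.006377

∂p2/∂z1 = -p2 × p1 = -0.04712 × 0.006377 = -0.0003005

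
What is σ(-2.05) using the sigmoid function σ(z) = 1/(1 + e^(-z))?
0.1141

sigmoid(-2.05) = 1/(1 + e^(2.05)) = 1/(1 + 7.768) = 0.1141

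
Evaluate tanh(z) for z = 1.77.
0.9436

tanh(1.77) = (e^(1.77) - e^(-1.77))/(e^(1.77) + e^(-1.77)) = 0.9436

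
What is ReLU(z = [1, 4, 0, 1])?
h = [1, 4, 0, 1]

ReLU applied element-wise: max(0,1)=1, max(0,4)=4, max(0,0)=0, max(0,1)=1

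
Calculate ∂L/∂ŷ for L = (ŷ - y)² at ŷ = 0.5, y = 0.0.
∂L/∂ŷ = 1.0

∂L/∂ŷ = 2(ŷ - y) = 2(0.5 - 0.0) = 2(0.5) = 1.0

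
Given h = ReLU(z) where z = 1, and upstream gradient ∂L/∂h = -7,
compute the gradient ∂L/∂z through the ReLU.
∂L/∂z = -7

h = ReLU(1) = 1
Since z > 0: ∂h/∂z = 1
∂L/∂z = ∂L/∂h · ∂h/∂z = -7 × 1 = -7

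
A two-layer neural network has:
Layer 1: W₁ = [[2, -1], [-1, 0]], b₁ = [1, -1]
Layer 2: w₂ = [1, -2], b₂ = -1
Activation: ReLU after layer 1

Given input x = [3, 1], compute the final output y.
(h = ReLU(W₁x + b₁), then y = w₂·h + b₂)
y = 5

Layer 1 pre-activation: z₁ = [6, -4]
After ReLU: h = [6, 0]
Layer 2 output: y = 1×6 + -2×0 + -1 = 5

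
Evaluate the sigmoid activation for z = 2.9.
0.9478

sigmoid(2.9) = 1/(1 + e^(-2.9)) = 1/(1 + 0.05502) = 0.9478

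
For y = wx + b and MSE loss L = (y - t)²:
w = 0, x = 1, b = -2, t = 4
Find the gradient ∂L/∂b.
∂L/∂b = -12

y = wx + b = (0)(1) + -2 = -2
∂L/∂y = 2(y - t) = 2(-2 - 4) = -12
∂y/∂b = 1
∂L/∂b = ∂L/∂y · ∂y/∂b = -12 × 1 = -12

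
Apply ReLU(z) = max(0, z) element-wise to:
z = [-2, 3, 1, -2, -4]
h = [0, 3, 1, 0, 0]

ReLU applied element-wise: max(0,-2)=0, max(0,3)=3, max(0,1)=1, max(0,-2)=0, max(0,-4)=0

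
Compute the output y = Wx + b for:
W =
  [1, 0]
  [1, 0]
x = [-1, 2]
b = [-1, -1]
y = [-2, -2]

Wx = [1×-1 + 0×2, 1×-1 + 0×2]
   = [-1, -1]
y = Wx + b = [-1 + -1, -1 + -1] = [-2, -2]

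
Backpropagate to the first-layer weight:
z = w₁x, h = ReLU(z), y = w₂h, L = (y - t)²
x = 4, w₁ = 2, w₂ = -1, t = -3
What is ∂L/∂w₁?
∂L/∂w₁ = 40

Forward pass:
z = w₁x = 2×4 = 8
h = ReLU(8) = 8
y = w₂h = -1×8 = -8

Backward pass:
∂L/∂y = 2(y - t) = 2(-8 - -3) = -10
∂y/∂h = w₂ = -1
∂h/∂z = 1 (ReLU derivative)
∂z/∂w₁ = x = 4

∂L/∂w₁ = -10 × -1 × 1 × 4 = 40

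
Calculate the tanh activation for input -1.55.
-0.9138

tanh(-1.55) = (e^(-1.55) - e^(1.55))/(e^(-1.55) + e^(1.55)) = -0.9138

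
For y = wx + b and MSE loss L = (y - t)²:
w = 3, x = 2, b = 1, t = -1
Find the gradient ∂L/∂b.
∂L/∂b = 16

y = wx + b = (3)(2) + 1 = 7
∂L/∂y = 2(y - t) = 2(7 - -1) = 16
∂y/∂b = 1
∂L/∂b = ∂L/∂y · ∂y/∂b = 16 × 1 = 16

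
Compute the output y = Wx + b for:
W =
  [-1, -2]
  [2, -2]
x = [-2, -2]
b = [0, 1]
y = [6, 1]

Wx = [-1×-2 + -2×-2, 2×-2 + -2×-2]
   = [6, 0]
y = Wx + b = [6 + 0, 0 + 1] = [6, 1]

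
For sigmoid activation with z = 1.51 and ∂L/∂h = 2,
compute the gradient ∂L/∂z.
∂L/∂z = 0.2964

σ(1.51) = 0.8191
σ'(1.51) = σ(1.51)(1 - σ(1.51)) = 0.8191 × 0.1809 = 0.1482
∂L/∂z = ∂L/∂h · σ'(z) = 2 × 0.1482 = 0.2964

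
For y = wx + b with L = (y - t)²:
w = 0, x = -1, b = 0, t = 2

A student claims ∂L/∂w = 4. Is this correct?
Correct

y = (0)(-1) + 0 = 0
∂L/∂y = 2(y - t) = 2(0 - 2) = -4
∂y/∂w = x = -1
∂L/∂w = -4 × -1 = 4

Claimed value: 4
Correct: The correct gradient is 4.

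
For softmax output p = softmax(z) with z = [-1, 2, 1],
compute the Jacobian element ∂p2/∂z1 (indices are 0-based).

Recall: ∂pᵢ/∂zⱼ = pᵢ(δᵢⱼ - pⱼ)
∂p2/∂z1 = -0.183

p = softmax(z) = [0.03512, 0.7054, 0.2595]
p2 = 0.2595, p1 = 0.7054

∂p2/∂z1 = -p2 × p1 = -0.2595 × 0.7054 = -0.183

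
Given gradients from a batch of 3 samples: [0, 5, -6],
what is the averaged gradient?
Average gradient = -0.3333

Average = (1/3)(0 + 5 + -6) = -1/3 = -0.3333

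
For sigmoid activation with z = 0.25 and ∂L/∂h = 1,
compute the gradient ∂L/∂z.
∂L/∂z = 0.2461

σ(0.25) = 0.5622
σ'(0.25) = σ(0.25)(1 - σ(0.25)) = 0.5622 × 0.4378 = 0.2461
∂L/∂z = ∂L/∂h · σ'(z) = 1 × 0.2461 = 0.2461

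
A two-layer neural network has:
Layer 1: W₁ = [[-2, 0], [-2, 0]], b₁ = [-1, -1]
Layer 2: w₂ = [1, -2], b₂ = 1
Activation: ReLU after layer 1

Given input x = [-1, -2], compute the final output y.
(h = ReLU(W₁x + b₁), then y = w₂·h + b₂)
y = 0

Layer 1 pre-activation: z₁ = [1, 1]
After ReLU: h = [1, 1]
Layer 2 output: y = 1×1 + -2×1 + 1 = 0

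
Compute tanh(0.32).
0.3095

tanh(0.32) = (e^(0.32) - e^(-0.32))/(e^(0.32) + e^(-0.32)) = 0.3095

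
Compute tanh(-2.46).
-0.9855

tanh(-2.46) = (e^(-2.46) - e^(2.46))/(e^(-2.46) + e^(2.46)) = -0.9855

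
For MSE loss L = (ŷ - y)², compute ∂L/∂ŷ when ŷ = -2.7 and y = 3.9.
∂L/∂ŷ = -13.2

∂L/∂ŷ = 2(ŷ - y) = 2(-2.7 - 3.9) = 2(-6.6) = -13.2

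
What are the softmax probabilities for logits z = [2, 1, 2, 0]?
p = [0.3995, 0.147, 0.3995, 0.0541]

exp(z) = [7.389, 2.718, 7.389, 1]
Sum = 18.5
p = [0.3995, 0.147, 0.3995, 0.0541]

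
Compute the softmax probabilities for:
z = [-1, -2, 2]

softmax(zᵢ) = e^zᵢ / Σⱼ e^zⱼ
p = [0.0466, 0.0171, 0.9362]

exp(z) = [0.3679, 0.1353, 7.389]
Sum = 7.892
p = [0.0466, 0.0171, 0.9362]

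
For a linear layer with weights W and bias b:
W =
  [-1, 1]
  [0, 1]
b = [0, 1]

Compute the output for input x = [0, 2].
y = [2, 3]

Wx = [-1×0 + 1×2, 0×0 + 1×2]
   = [2, 2]
y = Wx + b = [2 + 0, 2 + 1] = [2, 3]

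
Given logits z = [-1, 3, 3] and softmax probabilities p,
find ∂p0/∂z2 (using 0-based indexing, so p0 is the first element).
∂p0/∂z2 = -0.004496

p = softmax(z) = [0.009075, 0.4955, 0.4955]
p0 = 0.009075, p2 = 0.4955

∂p0/∂z2 = -p0 × p2 = -0.009075 × 0.4955 = -0.004496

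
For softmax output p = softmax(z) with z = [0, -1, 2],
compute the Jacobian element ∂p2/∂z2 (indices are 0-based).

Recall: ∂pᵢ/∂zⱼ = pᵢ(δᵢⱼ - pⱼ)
∂p2/∂z2 = 0.1318

p = softmax(z) = [0.1142, 0.04201, 0.8438]
p2 = 0.8438

∂p2/∂z2 = p2(1 - p2) = 0.8438 × (1 - 0.8438) = 0.1318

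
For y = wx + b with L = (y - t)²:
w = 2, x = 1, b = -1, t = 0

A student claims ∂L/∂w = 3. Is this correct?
Incorrect

y = (2)(1) + -1 = 1
∂L/∂y = 2(y - t) = 2(1 - 0) = 2
∂y/∂w = x = 1
∂L/∂w = 2 × 1 = 2

Claimed value: 3
Incorrect: The correct gradient is 2.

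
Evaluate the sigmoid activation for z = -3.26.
0.03697

sigmoid(-3.26) = 1/(1 + e^(3.26)) = 1/(1 + 26.05) = 0.03697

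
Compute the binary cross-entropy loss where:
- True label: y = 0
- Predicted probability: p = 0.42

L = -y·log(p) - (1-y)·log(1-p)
L = 0.5447

L = -0·log(0.42) - 1·log(0.58) = -log(0.58) = 0.5447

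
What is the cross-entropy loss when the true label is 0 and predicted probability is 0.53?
L = 0.755

L = -0·log(0.53) - 1·log(0.47) = -log(0.47) = 0.755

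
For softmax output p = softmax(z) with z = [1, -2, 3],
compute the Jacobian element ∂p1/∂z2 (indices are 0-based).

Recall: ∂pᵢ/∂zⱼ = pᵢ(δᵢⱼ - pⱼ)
∂p1/∂z2 = -0.005166

p = softmax(z) = [0.1185, 0.0059, 0.8756]
p1 = 0.0059, p2 = 0.8756

∂p1/∂z2 = -p1 × p2 = -0.0059 × 0.8756 = -0.005166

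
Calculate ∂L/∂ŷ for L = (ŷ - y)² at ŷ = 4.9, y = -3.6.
∂L/∂ŷ = 17.0

∂L/∂ŷ = 2(ŷ - y) = 2(4.9 - -3.6) = 2(8.5) = 17.0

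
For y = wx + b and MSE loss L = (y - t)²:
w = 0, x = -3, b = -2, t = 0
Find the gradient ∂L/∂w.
∂L/∂w = 12

y = wx + b = (0)(-3) + -2 = -2
∂L/∂y = 2(y - t) = 2(-2 - 0) = -4
∂y/∂w = x = -3
∂L/∂w = ∂L/∂y · ∂y/∂w = -4 × -3 = 12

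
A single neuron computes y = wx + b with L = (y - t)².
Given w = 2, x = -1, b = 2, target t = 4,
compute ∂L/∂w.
∂L/∂w = 8

y = wx + b = (2)(-1) + 2 = 0
∂L/∂y = 2(y - t) = 2(0 - 4) = -8
∂y/∂w = x = -1
∂L/∂w = ∂L/∂y · ∂y/∂w = -8 × -1 = 8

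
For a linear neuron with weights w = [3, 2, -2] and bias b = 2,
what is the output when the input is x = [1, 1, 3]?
y = 1

y = (3)(1) + (2)(1) + (-2)(3) + 2 = 1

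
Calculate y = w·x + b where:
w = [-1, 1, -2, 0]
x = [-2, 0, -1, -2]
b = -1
y = 3

y = (-1)(-2) + (1)(0) + (-2)(-1) + (0)(-2) + -1 = 3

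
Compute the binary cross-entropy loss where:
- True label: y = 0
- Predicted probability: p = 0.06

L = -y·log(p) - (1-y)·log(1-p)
L = 0.06188

L = -0·log(0.06) - 1·log(0.94) = -log(0.94) = 0.06188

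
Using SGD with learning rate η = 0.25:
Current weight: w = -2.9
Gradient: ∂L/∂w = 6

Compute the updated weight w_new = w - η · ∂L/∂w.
w_new = -4.4

w_new = w - η·∂L/∂w = -2.9 - 0.25×(6) = -2.9 - (1.5) = -4.4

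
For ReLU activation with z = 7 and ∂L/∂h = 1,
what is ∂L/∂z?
∂L/∂z = 1

h = ReLU(7) = 7
Since z > 0: ∂h/∂z = 1
∂L/∂z = ∂L/∂h · ∂h/∂z = 1 × 1 = 1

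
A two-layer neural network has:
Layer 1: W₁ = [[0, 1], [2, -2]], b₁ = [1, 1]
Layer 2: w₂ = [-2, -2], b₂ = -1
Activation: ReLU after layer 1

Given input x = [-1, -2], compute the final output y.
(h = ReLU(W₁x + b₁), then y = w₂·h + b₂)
y = -7

Layer 1 pre-activation: z₁ = [-1, 3]
After ReLU: h = [0, 3]
Layer 2 output: y = -2×0 + -2×3 + -1 = -7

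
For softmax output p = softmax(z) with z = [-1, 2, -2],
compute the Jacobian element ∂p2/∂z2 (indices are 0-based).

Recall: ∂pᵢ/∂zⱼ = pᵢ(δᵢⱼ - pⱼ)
∂p2/∂z2 = 0.01685

p = softmax(z) = [0.04661, 0.9362, 0.01715]
p2 = 0.01715

∂p2/∂z2 = p2(1 - p2) = 0.01715 × (1 - 0.01715) = 0.01685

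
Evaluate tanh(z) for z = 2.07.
0.9687

tanh(2.07) = (e^(2.07) - e^(-2.07))/(e^(2.07) + e^(-2.07)) = 0.9687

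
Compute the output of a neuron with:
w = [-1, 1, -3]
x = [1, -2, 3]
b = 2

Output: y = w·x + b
y = -10

y = (-1)(1) + (1)(-2) + (-3)(3) + 2 = -10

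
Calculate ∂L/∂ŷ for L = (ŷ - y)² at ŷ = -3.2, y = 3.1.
∂L/∂ŷ = -12.6

∂L/∂ŷ = 2(ŷ - y) = 2(-3.2 - 3.1) = 2(-6.3) = -12.6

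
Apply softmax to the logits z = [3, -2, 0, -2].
p = [0.9405, 0.0063, 0.0468, 0.0063]

exp(z) = [20.09, 0.1353, 1, 0.1353]
Sum = 21.36
p = [0.9405, 0.0063, 0.0468, 0.0063]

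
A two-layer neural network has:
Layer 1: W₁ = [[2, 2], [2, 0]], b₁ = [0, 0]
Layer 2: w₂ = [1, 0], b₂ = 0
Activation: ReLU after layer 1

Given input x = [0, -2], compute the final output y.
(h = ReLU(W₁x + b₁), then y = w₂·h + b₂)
y = 0

Layer 1 pre-activation: z₁ = [-4, 0]
After ReLU: h = [0, 0]
Layer 2 output: y = 1×0 + 0×0 + 0 = 0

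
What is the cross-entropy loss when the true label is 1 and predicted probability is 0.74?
L = 0.3011

L = -1·log(0.74) - 0·log(0.26) = -log(0.74) = 0.3011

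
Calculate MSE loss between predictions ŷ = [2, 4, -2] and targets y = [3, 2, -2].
MSE = 1.667

MSE = (1/3)((2-3)² + (4-2)² + (-2--2)²) = (1/3)(1 + 4 + 0) = 1.667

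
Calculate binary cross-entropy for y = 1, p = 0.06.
L = 2.813

L = -1·log(0.06) - 0·log(0.94) = -log(0.06) = 2.813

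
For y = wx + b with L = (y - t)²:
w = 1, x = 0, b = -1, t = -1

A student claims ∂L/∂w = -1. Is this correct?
Incorrect

y = (1)(0) + -1 = -1
∂L/∂y = 2(y - t) = 2(-1 - -1) = 0
∂y/∂w = x = 0
∂L/∂w = 0 × 0 = 0

Claimed value: -1
Incorrect: The correct gradient is 0.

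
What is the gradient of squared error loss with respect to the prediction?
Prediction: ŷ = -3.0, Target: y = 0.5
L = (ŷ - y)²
∂L/∂ŷ = -7.0

∂L/∂ŷ = 2(ŷ - y) = 2(-3.0 - 0.5) = 2(-3.5) = -7.0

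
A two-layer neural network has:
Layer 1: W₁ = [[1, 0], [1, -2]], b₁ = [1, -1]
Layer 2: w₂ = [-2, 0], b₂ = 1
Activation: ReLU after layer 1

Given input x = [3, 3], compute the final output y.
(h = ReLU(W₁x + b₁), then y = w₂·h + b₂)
y = -7

Layer 1 pre-activation: z₁ = [4, -4]
After ReLU: h = [4, 0]
Layer 2 output: y = -2×4 + 0×0 + 1 = -7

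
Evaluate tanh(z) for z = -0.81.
-0.6696

tanh(-0.81) = (e^(-0.81) - e^(0.81))/(e^(-0.81) + e^(0.81)) = -0.6696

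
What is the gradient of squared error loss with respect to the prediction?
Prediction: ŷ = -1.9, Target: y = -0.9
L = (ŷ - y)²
∂L/∂ŷ = -2.0

∂L/∂ŷ = 2(ŷ - y) = 2(-1.9 - -0.9) = 2(-1.0) = -2.0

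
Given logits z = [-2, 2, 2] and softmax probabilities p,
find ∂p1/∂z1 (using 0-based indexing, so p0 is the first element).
∂p1/∂z1 = 0.25

p = softmax(z) = [0.009075, 0.4955, 0.4955]
p1 = 0.4955

∂p1/∂z1 = p1(1 - p1) = 0.4955 × (1 - 0.4955) = 0.25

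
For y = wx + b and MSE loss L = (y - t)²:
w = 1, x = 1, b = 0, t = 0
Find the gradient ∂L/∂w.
∂L/∂w = 2

y = wx + b = (1)(1) + 0 = 1
∂L/∂y = 2(y - t) = 2(1 - 0) = 2
∂y/∂w = x = 1
∂L/∂w = ∂L/∂y · ∂y/∂w = 2 × 1 = 2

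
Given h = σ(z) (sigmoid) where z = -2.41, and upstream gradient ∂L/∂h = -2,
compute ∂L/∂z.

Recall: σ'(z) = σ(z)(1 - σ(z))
∂L/∂z = -0.1512

σ(-2.41) = 0.08241
σ'(-2.41) = σ(-2.41)(1 - σ(-2.41)) = 0.08241 × 0.9176 = 0.07562
∂L/∂z = ∂L/∂h · σ'(z) = -2 × 0.07562 = -0.1512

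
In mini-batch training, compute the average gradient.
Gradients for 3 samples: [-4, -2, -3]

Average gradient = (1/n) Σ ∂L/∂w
Average gradient = -3

Average = (1/3)(-4 + -2 + -3) = -9/3 = -3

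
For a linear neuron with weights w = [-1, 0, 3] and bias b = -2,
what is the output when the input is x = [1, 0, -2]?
y = -9

y = (-1)(1) + (0)(0) + (3)(-2) + -2 = -9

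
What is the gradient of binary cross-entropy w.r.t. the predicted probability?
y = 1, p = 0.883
∂L/∂p = -1.133

∂L/∂p = -y/p + (1-y)/(1-p) = -1/0.883 + 0 = -1.133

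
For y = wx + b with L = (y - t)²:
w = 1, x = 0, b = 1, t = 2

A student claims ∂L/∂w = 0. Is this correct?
Correct

y = (1)(0) + 1 = 1
∂L/∂y = 2(y - t) = 2(1 - 2) = -2
∂y/∂w = x = 0
∂L/∂w = -2 × 0 = 0

Claimed value: 0
Correct: The correct gradient is 0.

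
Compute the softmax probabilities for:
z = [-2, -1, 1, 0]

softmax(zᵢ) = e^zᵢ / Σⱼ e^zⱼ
p = [0.0321, 0.0871, 0.6439, 0.2369]

exp(z) = [0.1353, 0.3679, 2.718, 1]
Sum = 4.221
p = [0.0321, 0.0871, 0.6439, 0.2369]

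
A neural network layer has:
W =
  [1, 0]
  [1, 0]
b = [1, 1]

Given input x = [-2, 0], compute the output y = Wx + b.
y = [-1, -1]

Wx = [1×-2 + 0×0, 1×-2 + 0×0]
   = [-2, -2]
y = Wx + b = [-2 + 1, -2 + 1] = [-1, -1]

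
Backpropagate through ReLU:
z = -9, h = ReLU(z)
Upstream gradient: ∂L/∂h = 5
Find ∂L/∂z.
∂L/∂z = 0

h = ReLU(-9) = 0
Since z < 0: ∂h/∂z = 0
∂L/∂z = ∂L/∂h · ∂h/∂z = 5 × 0 = 0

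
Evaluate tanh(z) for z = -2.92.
-0.9942

tanh(-2.92) = (e^(-2.92) - e^(2.92))/(e^(-2.92) + e^(2.92)) = -0.9942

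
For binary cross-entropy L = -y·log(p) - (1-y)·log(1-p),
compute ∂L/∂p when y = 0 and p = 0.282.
∂L/∂p = 1.393

∂L/∂p = -y/p + (1-y)/(1-p) = 0 + 1/0.718 = 1.393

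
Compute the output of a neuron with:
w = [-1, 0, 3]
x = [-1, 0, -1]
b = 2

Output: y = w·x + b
y = 0

y = (-1)(-1) + (0)(0) + (3)(-1) + 2 = 0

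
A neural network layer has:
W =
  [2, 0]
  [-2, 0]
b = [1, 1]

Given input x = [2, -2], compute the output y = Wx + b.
y = [5, -3]

Wx = [2×2 + 0×-2, -2×2 + 0×-2]
   = [4, -4]
y = Wx + b = [4 + 1, -4 + 1] = [5, -3]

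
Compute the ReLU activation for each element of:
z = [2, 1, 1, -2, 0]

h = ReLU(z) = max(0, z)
h = [2, 1, 1, 0, 0]

ReLU applied element-wise: max(0,2)=2, max(0,1)=1, max(0,1)=1, max(0,-2)=0, max(0,0)=0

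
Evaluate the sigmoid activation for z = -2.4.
0.08317

sigmoid(-2.4) = 1/(1 + e^(2.4)) = 1/(1 + 11.02) = 0.08317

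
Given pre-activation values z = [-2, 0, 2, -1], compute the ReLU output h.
h = [0, 0, 2, 0]

ReLU applied element-wise: max(0,-2)=0, max(0,0)=0, max(0,2)=2, max(0,-1)=0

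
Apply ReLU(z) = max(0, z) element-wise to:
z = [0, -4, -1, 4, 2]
h = [0, 0, 0, 4, 2]

ReLU applied element-wise: max(0,0)=0, max(0,-4)=0, max(0,-1)=0, max(0,4)=4, max(0,2)=2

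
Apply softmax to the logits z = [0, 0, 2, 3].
p = [0.0339, 0.0339, 0.2507, 0.6815]

exp(z) = [1, 1, 7.389, 20.09]
Sum = 29.47
p = [0.0339, 0.0339, 0.2507, 0.6815]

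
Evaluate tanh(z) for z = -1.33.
-0.8692

tanh(-1.33) = (e^(-1.33) - e^(1.33))/(e^(-1.33) + e^(1.33)) = -0.8692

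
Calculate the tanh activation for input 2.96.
0.9946

tanh(2.96) = (e^(2.96) - e^(-2.96))/(e^(2.96) + e^(-2.96)) = 0.9946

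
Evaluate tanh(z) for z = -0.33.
-0.3185

tanh(-0.33) = (e^(-0.33) - e^(0.33))/(e^(-0.33) + e^(0.33)) = -0.3185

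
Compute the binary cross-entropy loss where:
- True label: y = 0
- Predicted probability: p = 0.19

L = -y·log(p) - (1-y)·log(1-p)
L = 0.2107

L = -0·log(0.19) - 1·log(0.81) = -log(0.81) = 0.2107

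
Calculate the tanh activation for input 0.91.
0.7211

tanh(0.91) = (e^(0.91) - e^(-0.91))/(e^(0.91) + e^(-0.91)) = 0.7211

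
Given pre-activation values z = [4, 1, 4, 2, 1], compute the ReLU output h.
h = [4, 1, 4, 2, 1]

ReLU applied element-wise: max(0,4)=4, max(0,1)=1, max(0,4)=4, max(0,2)=2, max(0,1)=1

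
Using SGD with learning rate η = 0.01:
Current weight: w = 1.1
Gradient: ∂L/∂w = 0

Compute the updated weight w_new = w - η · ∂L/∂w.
w_new = 1.1

w_new = w - η·∂L/∂w = 1.1 - 0.01×(0) = 1.1 - (0) = 1.1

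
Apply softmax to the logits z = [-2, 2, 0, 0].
p = [0.0142, 0.7758, 0.105, 0.105]

exp(z) = [0.1353, 7.389, 1, 1]
Sum = 9.524
p = [0.0142, 0.7758, 0.105, 0.105]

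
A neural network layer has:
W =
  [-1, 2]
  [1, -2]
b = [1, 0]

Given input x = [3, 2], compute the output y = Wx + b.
y = [2, -1]

Wx = [-1×3 + 2×2, 1×3 + -2×2]
   = [1, -1]
y = Wx + b = [1 + 1, -1 + 0] = [2, -1]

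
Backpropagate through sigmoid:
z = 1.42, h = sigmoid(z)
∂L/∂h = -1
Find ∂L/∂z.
∂L/∂z = -0.1568

σ(1.42) = 0.8053
σ'(1.42) = σ(1.42)(1 - σ(1.42)) = 0.8053 × 0.1947 = 0.1568
∂L/∂z = ∂L/∂h · σ'(z) = -1 × 0.1568 = -0.1568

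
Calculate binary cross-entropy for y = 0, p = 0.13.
L = 0.1393

L = -0·log(0.13) - 1·log(0.87) = -log(0.87) = 0.1393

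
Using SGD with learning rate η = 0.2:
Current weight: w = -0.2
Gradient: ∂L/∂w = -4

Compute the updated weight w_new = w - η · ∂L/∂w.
w_new = 0.6

w_new = w - η·∂L/∂w = -0.2 - 0.2×(-4) = -0.2 - (-0.8) = 0.6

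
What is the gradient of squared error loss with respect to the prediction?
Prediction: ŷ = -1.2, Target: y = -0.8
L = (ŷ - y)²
∂L/∂ŷ = -0.8

∂L/∂ŷ = 2(ŷ - y) = 2(-1.2 - -0.8) = 2(-0.4) = -0.8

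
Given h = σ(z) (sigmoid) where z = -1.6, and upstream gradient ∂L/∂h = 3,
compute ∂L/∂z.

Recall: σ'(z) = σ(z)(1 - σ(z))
∂L/∂z = 0.4193

σ(-1.6) = 0.168
σ'(-1.6) = σ(-1.6)(1 - σ(-1.6)) = 0.168 × 0.832 = 0.1398
∂L/∂z = ∂L/∂h · σ'(z) = 3 × 0.1398 = 0.4193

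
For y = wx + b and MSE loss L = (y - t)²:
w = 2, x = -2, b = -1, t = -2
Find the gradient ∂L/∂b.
∂L/∂b = -6

y = wx + b = (2)(-2) + -1 = -5
∂L/∂y = 2(y - t) = 2(-5 - -2) = -6
∂y/∂b = 1
∂L/∂b = ∂L/∂y · ∂y/∂b = -6 × 1 = -6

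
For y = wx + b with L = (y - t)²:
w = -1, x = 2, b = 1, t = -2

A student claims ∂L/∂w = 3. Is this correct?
Incorrect

y = (-1)(2) + 1 = -1
∂L/∂y = 2(y - t) = 2(-1 - -2) = 2
∂y/∂w = x = 2
∂L/∂w = 2 × 2 = 4

Claimed value: 3
Incorrect: The correct gradient is 4.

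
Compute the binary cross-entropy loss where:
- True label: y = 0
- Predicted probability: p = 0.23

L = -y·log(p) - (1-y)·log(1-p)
L = 0.2614

L = -0·log(0.23) - 1·log(0.77) = -log(0.77) = 0.2614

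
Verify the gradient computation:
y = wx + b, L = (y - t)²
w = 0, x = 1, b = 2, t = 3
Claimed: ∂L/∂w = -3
Incorrect

y = (0)(1) + 2 = 2
∂L/∂y = 2(y - t) = 2(2 - 3) = -2
∂y/∂w = x = 1
∂L/∂w = -2 × 1 = -2

Claimed value: -3
Incorrect: The correct gradient is -2.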